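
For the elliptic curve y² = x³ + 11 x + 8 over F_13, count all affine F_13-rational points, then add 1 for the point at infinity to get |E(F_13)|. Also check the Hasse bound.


Affine points = {(2, 5), (2, 8), (3, 4), (3, 9), (4, 5), (4, 8), (6, 2), (6, 11), (7, 5), (7, 8), (8, 6), (8, 7), (9, 2), (9, 11), (10, 0), (11, 2), (11, 11), (12, 3), (12, 10)}; affine count = 19; |E(F_13)| = 20.

Discriminant check: Δ ∝ 4a³ + 27b² = 4·11³ + 27·8² = 4·1331 + 27·64 ≡ 6 (mod 13). Nonzero ⇒ E is nonsingular.
For each x ∈ F_13, compute rhs = x³ + 11·x + 8 mod 13, then count y ∈ F_13 with y² ≡ rhs.
  x = 0: rhs = 8, matching y values: none (0 points).
  x = 1: rhs = 7, matching y values: none (0 points).
  x = 2: rhs = 12, matching y values: 5, 8 (2 points).
  x = 3: rhs = 3, matching y values: 4, 9 (2 points).
  x = 4: rhs = 12, matching y values: 5, 8 (2 points).
  x = 5: rhs = 6, matching y values: none (0 points).
  x = 6: rhs = 4, matching y values: 2, 11 (2 points).
  x = 7: rhs = 12, matching y values: 5, 8 (2 points).
  x = 8: rhs = 10, matching y values: 6, 7 (2 points).
  x = 9: rhs = 4, matching y values: 2, 11 (2 points).
  x = 10: rhs = 0, matching y values: 0 (1 points).
  x = 11: rhs = 4, matching y values: 2, 11 (2 points).
  x = 12: rhs = 9, matching y values: 3, 10 (2 points).
Total affine count: 19.
Full point count |E(F_13)| = 19 + 1 = 20.
Hasse bound: |20 − (13+1)| = |6| = 6 ≤ 2√13 ≈ 7.2111 ✓.


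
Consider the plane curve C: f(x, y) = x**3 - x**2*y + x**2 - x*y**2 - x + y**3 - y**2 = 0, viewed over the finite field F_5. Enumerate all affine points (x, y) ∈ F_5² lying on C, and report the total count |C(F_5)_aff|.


Affine F_5-points: {(0, 0), (0, 1), (2, 0), (2, 4), (4, 3)}; count = 5.

For each of the 25 pairs (x, y) ∈ F_5², evaluate f(x, y) mod 5. Record the zeros.
  x = 0: [0↦0, 1↦0, 2↦4, 3↦3, 4↦3]  zeros at y ∈ {0, 1}
  x = 1: [0↦1, 1↦4, 2↦4, 3↦2, 4↦4]  zeros at y ∈ ∅
  x = 2: [0↦0, 1↦4, 2↦3, 3↦3, 4↦0]  zeros at y ∈ {0, 4}
  x = 3: [0↦3, 1↦1, 2↦2, 3↦2, 4↦2]  zeros at y ∈ ∅
  x = 4: [0↦1, 1↦1, 2↦2, 3↦0, 4↦1]  zeros at y ∈ {3}
Collecting zeros: affine points = {(0, 0), (0, 1), (2, 0), (2, 4), (4, 3)}.
Total count |C(F_5)_aff| = 5.


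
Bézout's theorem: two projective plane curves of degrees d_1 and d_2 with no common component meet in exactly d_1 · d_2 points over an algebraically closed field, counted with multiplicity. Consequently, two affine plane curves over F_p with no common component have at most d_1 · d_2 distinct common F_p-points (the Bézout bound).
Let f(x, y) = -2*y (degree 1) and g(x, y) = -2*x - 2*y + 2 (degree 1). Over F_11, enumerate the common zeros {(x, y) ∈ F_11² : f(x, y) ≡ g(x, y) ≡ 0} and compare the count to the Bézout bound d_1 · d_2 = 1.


Common zeros: {(1, 0)}; count = 1; Bézout bound = 1.

deg(f) = 1, deg(g) = 1, so Bézout bound = 1.
Scan x ∈ F_11. For each x, list the y ∈ F_11 with f(x, y) ≡ 0 and those with g(x, y) ≡ 0 (mod 11); the common zeros in that column are the intersection.
  x = 0: f ≡ 0 at y ∈ {0}; g ≡ 0 at y ∈ {1}; common: ∅.
  x = 1: f ≡ 0 at y ∈ {0}; g ≡ 0 at y ∈ {0}; common: {0}.
  x = 2: f ≡ 0 at y ∈ {0}; g ≡ 0 at y ∈ {10}; common: ∅.
  x = 3: f ≡ 0 at y ∈ {0}; g ≡ 0 at y ∈ {9}; common: ∅.
  x = 4: f ≡ 0 at y ∈ {0}; g ≡ 0 at y ∈ {8}; common: ∅.
  x = 5: f ≡ 0 at y ∈ {0}; g ≡ 0 at y ∈ {7}; common: ∅.
  x = 6: f ≡ 0 at y ∈ {0}; g ≡ 0 at y ∈ {6}; common: ∅.
  x = 7: f ≡ 0 at y ∈ {0}; g ≡ 0 at y ∈ {5}; common: ∅.
  x = 8: f ≡ 0 at y ∈ {0}; g ≡ 0 at y ∈ {4}; common: ∅.
  x = 9: f ≡ 0 at y ∈ {0}; g ≡ 0 at y ∈ {3}; common: ∅.
  x = 10: f ≡ 0 at y ∈ {0}; g ≡ 0 at y ∈ {2}; common: ∅.
Collecting: common zeros = {(1, 0)}, so the count is 1.
Comparison with the Bézout bound: 1 ≤ 1 = deg(f)·deg(g), as expected for curves with no common component (the bound is attained).


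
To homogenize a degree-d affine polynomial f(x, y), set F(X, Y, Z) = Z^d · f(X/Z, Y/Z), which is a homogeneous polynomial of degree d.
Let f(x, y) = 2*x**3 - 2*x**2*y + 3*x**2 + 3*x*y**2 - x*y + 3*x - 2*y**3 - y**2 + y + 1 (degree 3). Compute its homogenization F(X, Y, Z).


F(X, Y, Z) = 2*X**3 - 2*X**2*Y + 3*X**2*Z + 3*X*Y**2 - X*Y*Z + 3*X*Z**2 - 2*Y**3 - Y**2*Z + Y*Z**2 + Z**3

deg(f) = 3.
Substitute x = X/Z, y = Y/Z into f, then multiply by Z^3.
  monomial 2·x^3·y^0 ↦ 2·X^3·Y^0·Z^0.
  monomial -2·x^2·y^1 ↦ -2·X^2·Y^1·Z^0.
  monomial 3·x^2·y^0 ↦ 3·X^2·Y^0·Z^1.
  monomial 3·x^1·y^2 ↦ 3·X^1·Y^2·Z^0.
  monomial -1·x^1·y^1 ↦ -1·X^1·Y^1·Z^1.
  monomial 3·x^1·y^0 ↦ 3·X^1·Y^0·Z^2.
  monomial -2·x^0·y^3 ↦ -2·X^0·Y^3·Z^0.
  monomial -1·x^0·y^2 ↦ -1·X^0·Y^2·Z^1.
  monomial 1·x^0·y^1 ↦ 1·X^0·Y^1·Z^2.
  monomial 1·x^0·y^0 ↦ 1·X^0·Y^0·Z^3.
Collecting: F(X, Y, Z) = 2*X**3 - 2*X**2*Y + 3*X**2*Z + 3*X*Y**2 - X*Y*Z + 3*X*Z**2 - 2*Y**3 - Y**2*Z + Y*Z**2 + Z**3.


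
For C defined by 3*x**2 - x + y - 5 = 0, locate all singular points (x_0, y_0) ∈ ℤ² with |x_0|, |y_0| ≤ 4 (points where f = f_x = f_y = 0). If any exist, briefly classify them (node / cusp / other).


No singular points in the scanned grid; C is smooth there.

Compute partial derivatives:
  f_x = 6*x - 1.
  f_y = 1.
f_y = 1 is a nonzero constant, so f_y never vanishes: no point (x, y) can satisfy f = f_x = f_y = 0. In particular no (x, y) ∈ {−4, ..., 4}² is singular; the curve is smooth.


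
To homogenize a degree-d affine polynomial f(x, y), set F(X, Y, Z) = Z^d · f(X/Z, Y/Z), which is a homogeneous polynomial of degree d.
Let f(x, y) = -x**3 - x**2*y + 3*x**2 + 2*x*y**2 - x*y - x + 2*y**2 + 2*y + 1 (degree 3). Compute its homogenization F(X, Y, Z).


F(X, Y, Z) = -X**3 - X**2*Y + 3*X**2*Z + 2*X*Y**2 - X*Y*Z - X*Z**2 + 2*Y**2*Z + 2*Y*Z**2 + Z**3

deg(f) = 3.
Substitute x = X/Z, y = Y/Z into f, then multiply by Z^3.
  monomial -1·x^3·y^0 ↦ -1·X^3·Y^0·Z^0.
  monomial -1·x^2·y^1 ↦ -1·X^2·Y^1·Z^0.
  monomial 3·x^2·y^0 ↦ 3·X^2·Y^0·Z^1.
  monomial 2·x^1·y^2 ↦ 2·X^1·Y^2·Z^0.
  monomial -1·x^1·y^1 ↦ -1·X^1·Y^1·Z^1.
  monomial -1·x^1·y^0 ↦ -1·X^1·Y^0·Z^2.
  monomial 2·x^0·y^2 ↦ 2·X^0·Y^2·Z^1.
  monomial 2·x^0·y^1 ↦ 2·X^0·Y^1·Z^2.
  monomial 1·x^0·y^0 ↦ 1·X^0·Y^0·Z^3.
Collecting: F(X, Y, Z) = -X**3 - X**2*Y + 3*X**2*Z + 2*X*Y**2 - X*Y*Z - X*Z**2 + 2*Y**2*Z + 2*Y*Z**2 + Z**3.


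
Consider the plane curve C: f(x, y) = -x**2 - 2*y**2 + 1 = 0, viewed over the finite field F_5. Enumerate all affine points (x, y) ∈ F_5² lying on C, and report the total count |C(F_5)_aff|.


Affine F_5-points: {(1, 0), (2, 1), (2, 4), (3, 1), (3, 4), (4, 0)}; count = 6.

For each of the 25 pairs (x, y) ∈ F_5², evaluate f(x, y) mod 5. Record the zeros.
  x = 0: [0↦1, 1↦4, 2↦3, 3↦3, 4↦4]  zeros at y ∈ ∅
  x = 1: [0↦0, 1↦3, 2↦2, 3↦2, 4↦3]  zeros at y ∈ {0}
  x = 2: [0↦2, 1↦0, 2↦4, 3↦4, 4↦0]  zeros at y ∈ {1, 4}
  x = 3: [0↦2, 1↦0, 2↦4, 3↦4, 4↦0]  zeros at y ∈ {1, 4}
  x = 4: [0↦0, 1↦3, 2↦2, 3↦2, 4↦3]  zeros at y ∈ {0}
Collecting zeros: affine points = {(1, 0), (2, 1), (2, 4), (3, 1), (3, 4), (4, 0)}.
Total count |C(F_5)_aff| = 6.


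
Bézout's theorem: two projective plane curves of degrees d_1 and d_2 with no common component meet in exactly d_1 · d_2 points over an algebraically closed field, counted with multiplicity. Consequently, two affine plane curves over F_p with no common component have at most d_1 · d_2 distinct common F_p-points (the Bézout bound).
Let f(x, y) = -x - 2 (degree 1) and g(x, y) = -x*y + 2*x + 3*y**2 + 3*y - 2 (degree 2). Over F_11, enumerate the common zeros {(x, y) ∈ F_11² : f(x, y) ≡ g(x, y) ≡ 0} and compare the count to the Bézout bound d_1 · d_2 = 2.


Common zeros: {(9, 6), (9, 7)}; count = 2; Bézout bound = 2.

deg(f) = 1, deg(g) = 2, so Bézout bound = 2.
Scan x ∈ F_11. For each x, list the y ∈ F_11 with f(x, y) ≡ 0 and those with g(x, y) ≡ 0 (mod 11); the common zeros in that column are the intersection.
  x = 0: f ≡ 0 at y ∈ ∅; g ≡ 0 at y ∈ {5}; common: ∅.
  x = 1: f ≡ 0 at y ∈ ∅; g ≡ 0 at y ∈ {0, 3}; common: ∅.
  x = 2: f ≡ 0 at y ∈ ∅; g ≡ 0 at y ∈ ∅; common: ∅.
  x = 3: f ≡ 0 at y ∈ ∅; g ≡ 0 at y ∈ ∅; common: ∅.
  x = 4: f ≡ 0 at y ∈ ∅; g ≡ 0 at y ∈ ∅; common: ∅.
  x = 5: f ≡ 0 at y ∈ ∅; g ≡ 0 at y ∈ ∅; common: ∅.
  x = 6: f ≡ 0 at y ∈ ∅; g ≡ 0 at y ∈ ∅; common: ∅.
  x = 7: f ≡ 0 at y ∈ ∅; g ≡ 0 at y ∈ {1, 4}; common: ∅.
  x = 8: f ≡ 0 at y ∈ ∅; g ≡ 0 at y ∈ {10}; common: ∅.
  x = 9: f ≡ 0 at y ∈ {0, 1, 2, 3, 4, 5, 6, 7, 8, 9, 10}; g ≡ 0 at y ∈ {6, 7}; common: {6, 7}.
  x = 10: f ≡ 0 at y ∈ ∅; g ≡ 0 at y ∈ {8, 9}; common: ∅.
Collecting: common zeros = {(9, 6), (9, 7)}, so the count is 2.
Comparison with the Bézout bound: 2 ≤ 2 = deg(f)·deg(g), as expected for curves with no common component (the bound is attained).


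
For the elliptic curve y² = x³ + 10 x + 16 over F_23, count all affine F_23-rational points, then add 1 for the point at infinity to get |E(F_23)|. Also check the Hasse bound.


Affine points = {(0, 4), (0, 19), (1, 2), (1, 21), (3, 2), (3, 21), (6, 4), (6, 19), (10, 9), (10, 14), (11, 10), (11, 13), (12, 1), (12, 22), (14, 5), (14, 18), (17, 4), (17, 19), (18, 5), (18, 18), (19, 2), (19, 21)}; affine count = 22; |E(F_23)| = 23.

Discriminant check: Δ ∝ 4a³ + 27b² = 4·10³ + 27·16² = 4·1000 + 27·256 ≡ 10 (mod 23). Nonzero ⇒ E is nonsingular.
For each x ∈ F_23, compute rhs = x³ + 10·x + 16 mod 23, then count y ∈ F_23 with y² ≡ rhs.
  x = 0: rhs = 16, matching y values: 4, 19 (2 points).
  x = 1: rhs = 4, matching y values: 2, 21 (2 points).
  x = 2: rhs = 21, matching y values: none (0 points).
  x = 3: rhs = 4, matching y values: 2, 21 (2 points).
  x = 4: rhs = 5, matching y values: none (0 points).
  x = 5: rhs = 7, matching y values: none (0 points).
  x = 6: rhs = 16, matching y values: 4, 19 (2 points).
  x = 7: rhs = 15, matching y values: none (0 points).
  x = 8: rhs = 10, matching y values: none (0 points).
  x = 9: rhs = 7, matching y values: none (0 points).
  x = 10: rhs = 12, matching y values: 9, 14 (2 points).
  x = 11: rhs = 8, matching y values: 10, 13 (2 points).
  x = 12: rhs = 1, matching y values: 1, 22 (2 points).
  x = 13: rhs = 20, matching y values: none (0 points).
  x = 14: rhs = 2, matching y values: 5, 18 (2 points).
  x = 15: rhs = 22, matching y values: none (0 points).
  x = 16: rhs = 17, matching y values: none (0 points).
  x = 17: rhs = 16, matching y values: 4, 19 (2 points).
  x = 18: rhs = 2, matching y values: 5, 18 (2 points).
  x = 19: rhs = 4, matching y values: 2, 21 (2 points).
  x = 20: rhs = 5, matching y values: none (0 points).
  x = 21: rhs = 11, matching y values: none (0 points).
  x = 22: rhs = 5, matching y values: none (0 points).
Total affine count: 22.
Full point count |E(F_23)| = 22 + 1 = 23.
Hasse bound: |23 − (23+1)| = |-1| = 1 ≤ 2√23 ≈ 9.5917 ✓.


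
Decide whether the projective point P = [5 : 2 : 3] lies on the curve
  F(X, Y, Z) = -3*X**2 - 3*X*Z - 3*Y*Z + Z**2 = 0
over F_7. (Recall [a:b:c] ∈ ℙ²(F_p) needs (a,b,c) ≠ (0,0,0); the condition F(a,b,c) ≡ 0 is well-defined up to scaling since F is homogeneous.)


F(5,2,3) ≡ 4 (mod 7); P is NOT on the curve.

Evaluate F(5, 2, 3) term-by-term (mod 7).
  -3*X**2 ↦ -3·25·1·1 = -75
  -3*X*Z ↦ -3·5·1·3 = -45
  -3*Y*Z ↦ -3·1·2·3 = -18
  Z**2 ↦ 1·1·1·9 = 9
Sum: F(5, 2, 3) = (-75) + (-45) + (-18) + (9) = -129.
Reducing mod 7: -129 ≡ 4 (mod 7).
Since F(a, b, c) ≡ 4 ≠ 0 (mod 7), P does NOT lie on the curve.


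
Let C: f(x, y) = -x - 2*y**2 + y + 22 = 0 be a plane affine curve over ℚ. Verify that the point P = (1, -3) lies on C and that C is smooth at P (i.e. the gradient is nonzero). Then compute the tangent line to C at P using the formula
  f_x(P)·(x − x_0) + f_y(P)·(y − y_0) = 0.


Tangent line at P: -x + 13*y + 40 = 0.

Step 1: f(1, -3) = 0, so P lies on C.
Step 2: partial derivatives
  f_x(x, y) = -1, f_y(x, y) = 1 - 4*y.
  f_x(P) = -1, f_y(P) = 13 (gradient nonzero, so P is smooth).
Step 3: tangent line at P: -1·(x − 1) + 13·(y − -3) = 0.
Expanding: -x + 13*y + 40 = 0.


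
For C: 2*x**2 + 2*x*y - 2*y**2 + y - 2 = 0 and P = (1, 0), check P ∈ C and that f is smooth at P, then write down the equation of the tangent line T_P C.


Tangent line at P: 4*x + 3*y - 4 = 0.

Step 1: f(1, 0) = 0, so P lies on C.
Step 2: partial derivatives
  f_x(x, y) = 4*x + 2*y, f_y(x, y) = 2*x - 4*y + 1.
  f_x(P) = 4, f_y(P) = 3 (gradient nonzero, so P is smooth).
Step 3: tangent line at P: 4·(x − 1) + 3·(y − 0) = 0.
Expanding: 4*x + 3*y - 4 = 0.


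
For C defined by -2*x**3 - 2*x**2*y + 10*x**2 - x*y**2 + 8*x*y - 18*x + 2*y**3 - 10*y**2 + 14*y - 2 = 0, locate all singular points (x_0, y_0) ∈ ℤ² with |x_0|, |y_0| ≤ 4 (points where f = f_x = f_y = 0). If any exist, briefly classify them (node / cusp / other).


Singular points: {(1, 2)}; classification: cusp.

Compute partial derivatives:
  f_x = -6*x**2 - 4*x*y + 20*x - y**2 + 8*y - 18.
  f_y = -2*x**2 - 2*x*y + 8*x + 6*y**2 - 20*y + 14.
Scan x_0 ∈ {−4, ..., 4}. For each x_0, f_y(x_0, y) is a polynomial in y; find its integer roots y ∈ {−4, ..., 4}, then test f_x and f at those candidates.
  x = -4: f_y(-4, y) = 6*y**2 - 12*y - 50; no integer root y with |y| ≤ 4.
  x = -3: f_y(-3, y) = 6*y**2 - 14*y - 28; no integer root y with |y| ≤ 4.
  x = -2: f_y(-2, y) = 6*y**2 - 16*y - 10; no integer root y with |y| ≤ 4.
  x = -1: f_y(-1, y) = 6*y**2 - 18*y + 4; no integer root y with |y| ≤ 4.
  x = 0: f_y(0, y) = 6*y**2 - 20*y + 14; vanishes at y ∈ {1}. (0, 1): f_x = -11 ≠ 0.
  x = 1: f_y(1, y) = 6*y**2 - 22*y + 20; vanishes at y ∈ {2}. (1, 2): f_x = 0, f = 0 — SINGULAR.
  x = 2: f_y(2, y) = 6*y**2 - 24*y + 22; no integer root y with |y| ≤ 4.
  x = 3: f_y(3, y) = 6*y**2 - 26*y + 20; vanishes at y ∈ {1}. (3, 1): f_x = -17 ≠ 0.
  x = 4: f_y(4, y) = 6*y**2 - 28*y + 14; no integer root y with |y| ≤ 4.
Only singular point on the grid: (1, 2).
Classify: substitute x = 1 + u, y = 2 + v and expand: f = -2*u**3 - 2*u**2*v - u*v**2 + 2*v**3 + v**2.
No constant or linear terms (consistent with a singular point). Quadratic part: v**2. Cubic part: -2*u**3 - 2*u**2*v - u*v**2 + 2*v**3.
The quadratic part v**2 is a perfect square, so there is a single (double) tangent line v = 0, i.e. y = 2. Restricting the cubic part to that line (v = 0) leaves -2*u**3 ≠ 0, so f is not divisible by v and the branch is v² ≈ 2*u**3 to lowest order — this is a cusp.
Classification: cusp.


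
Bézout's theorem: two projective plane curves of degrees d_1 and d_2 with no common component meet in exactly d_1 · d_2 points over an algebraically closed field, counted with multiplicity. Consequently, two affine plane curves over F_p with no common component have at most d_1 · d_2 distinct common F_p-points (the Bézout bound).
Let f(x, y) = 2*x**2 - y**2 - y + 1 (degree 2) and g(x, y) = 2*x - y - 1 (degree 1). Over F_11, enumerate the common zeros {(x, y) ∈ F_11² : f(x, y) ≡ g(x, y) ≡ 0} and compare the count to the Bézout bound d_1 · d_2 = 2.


Common zeros: {(3, 5), (9, 6)}; count = 2; Bézout bound = 2.

deg(f) = 2, deg(g) = 1, so Bézout bound = 2.
Scan x ∈ F_11. For each x, list the y ∈ F_11 with f(x, y) ≡ 0 and those with g(x, y) ≡ 0 (mod 11); the common zeros in that column are the intersection.
  x = 0: f ≡ 0 at y ∈ {3, 7}; g ≡ 0 at y ∈ {10}; common: ∅.
  x = 1: f ≡ 0 at y ∈ ∅; g ≡ 0 at y ∈ {1}; common: ∅.
  x = 2: f ≡ 0 at y ∈ {4, 6}; g ≡ 0 at y ∈ {3}; common: ∅.
  x = 3: f ≡ 0 at y ∈ {5}; g ≡ 0 at y ∈ {5}; common: {5}.
  x = 4: f ≡ 0 at y ∈ {0, 10}; g ≡ 0 at y ∈ {7}; common: ∅.
  x = 5: f ≡ 0 at y ∈ ∅; g ≡ 0 at y ∈ {9}; common: ∅.
  x = 6: f ≡ 0 at y ∈ ∅; g ≡ 0 at y ∈ {0}; common: ∅.
  x = 7: f ≡ 0 at y ∈ {0, 10}; g ≡ 0 at y ∈ {2}; common: ∅.
  x = 8: f ≡ 0 at y ∈ {5}; g ≡ 0 at y ∈ {4}; common: ∅.
  x = 9: f ≡ 0 at y ∈ {4, 6}; g ≡ 0 at y ∈ {6}; common: {6}.
  x = 10: f ≡ 0 at y ∈ ∅; g ≡ 0 at y ∈ {8}; common: ∅.
Collecting: common zeros = {(3, 5), (9, 6)}, so the count is 2.
Comparison with the Bézout bound: 2 ≤ 2 = deg(f)·deg(g), as expected for curves with no common component (the bound is attained).


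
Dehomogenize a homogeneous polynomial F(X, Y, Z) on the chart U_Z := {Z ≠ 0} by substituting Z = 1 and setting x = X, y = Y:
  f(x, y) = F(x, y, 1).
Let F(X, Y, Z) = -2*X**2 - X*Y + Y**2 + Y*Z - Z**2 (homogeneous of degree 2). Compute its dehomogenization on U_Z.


f(x, y) = -2*x**2 - x*y + y**2 + y - 1

On U_Z we set Z = 1. Each monomial c·X^i·Y^j·Z^k in F becomes c·x^i·y^j·1^k = c·x^i·y^j.
Substituting Z = 1: F(X, Y, 1) = -2*x**2 - x*y + y**2 + y - 1.
Note: deg(f) ≤ deg(F) = 2; strict inequality happens when F is divisible by Z (lost terms).


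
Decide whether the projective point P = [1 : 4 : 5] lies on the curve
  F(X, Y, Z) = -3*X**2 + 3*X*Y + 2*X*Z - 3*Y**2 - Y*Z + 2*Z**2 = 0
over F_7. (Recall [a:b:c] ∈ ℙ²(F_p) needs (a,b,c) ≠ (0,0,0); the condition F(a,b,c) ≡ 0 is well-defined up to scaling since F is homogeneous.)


F(1,4,5) ≡ 1 (mod 7); P is NOT on the curve.

Evaluate F(1, 4, 5) term-by-term (mod 7).
  -3*X**2 ↦ -3·1·1·1 = -3
  3*X*Y ↦ 3·1·4·1 = 12
  2*X*Z ↦ 2·1·1·5 = 10
  -3*Y**2 ↦ -3·1·16·1 = -48
  -Y*Z ↦ -1·1·4·5 = -20
  2*Z**2 ↦ 2·1·1·25 = 50
Sum: F(1, 4, 5) = (-3) + (12) + (10) + (-48) + (-20) + (50) = 1.
Reducing mod 7: 1 ≡ 1 (mod 7).
Since F(a, b, c) ≡ 1 ≠ 0 (mod 7), P does NOT lie on the curve.


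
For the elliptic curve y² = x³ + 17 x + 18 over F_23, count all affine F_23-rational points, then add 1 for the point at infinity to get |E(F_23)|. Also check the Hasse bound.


Affine points = {(0, 8), (0, 15), (1, 6), (1, 17), (3, 2), (3, 21), (4, 9), (4, 14), (9, 7), (9, 16), (11, 8), (11, 15), (12, 8), (12, 15), (16, 4), (16, 19), (19, 1), (19, 22), (20, 3), (20, 20), (22, 0)}; affine count = 21; |E(F_23)| = 22.

Discriminant check: Δ ∝ 4a³ + 27b² = 4·17³ + 27·18² = 4·4913 + 27·324 ≡ 18 (mod 23). Nonzero ⇒ E is nonsingular.
For each x ∈ F_23, compute rhs = x³ + 17·x + 18 mod 23, then count y ∈ F_23 with y² ≡ rhs.
  x = 0: rhs = 18, matching y values: 8, 15 (2 points).
  x = 1: rhs = 13, matching y values: 6, 17 (2 points).
  x = 2: rhs = 14, matching y values: none (0 points).
  x = 3: rhs = 4, matching y values: 2, 21 (2 points).
  x = 4: rhs = 12, matching y values: 9, 14 (2 points).
  x = 5: rhs = 21, matching y values: none (0 points).
  x = 6: rhs = 14, matching y values: none (0 points).
  x = 7: rhs = 20, matching y values: none (0 points).
  x = 8: rhs = 22, matching y values: none (0 points).
  x = 9: rhs = 3, matching y values: 7, 16 (2 points).
  x = 10: rhs = 15, matching y values: none (0 points).
  x = 11: rhs = 18, matching y values: 8, 15 (2 points).
  x = 12: rhs = 18, matching y values: 8, 15 (2 points).
  x = 13: rhs = 21, matching y values: none (0 points).
  x = 14: rhs = 10, matching y values: none (0 points).
  x = 15: rhs = 14, matching y values: none (0 points).
  x = 16: rhs = 16, matching y values: 4, 19 (2 points).
  x = 17: rhs = 22, matching y values: none (0 points).
  x = 18: rhs = 15, matching y values: none (0 points).
  x = 19: rhs = 1, matching y values: 1, 22 (2 points).
  x = 20: rhs = 9, matching y values: 3, 20 (2 points).
  x = 21: rhs = 22, matching y values: none (0 points).
  x = 22: rhs = 0, matching y values: 0 (1 points).
Total affine count: 21.
Full point count |E(F_23)| = 21 + 1 = 22.
Hasse bound: |22 − (23+1)| = |-2| = 2 ≤ 2√23 ≈ 9.5917 ✓.


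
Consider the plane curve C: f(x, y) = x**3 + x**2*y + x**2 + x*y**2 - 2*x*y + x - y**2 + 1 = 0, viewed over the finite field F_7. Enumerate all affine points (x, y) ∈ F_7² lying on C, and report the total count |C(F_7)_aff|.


Affine F_7-points: {(0, 1), (0, 6), (1, 4), (3, 4), (3, 5), (5, 1), (5, 4), (6, 0), (6, 5)}; count = 9.

For each of the 49 pairs (x, y) ∈ F_7², evaluate f(x, y) mod 7. Record the zeros.
  x = 0: [0↦1, 1↦0, 2↦4, 3↦6, 4↦6, 5↦4, 6↦0]  zeros at y ∈ {1, 6}
  x = 1: [0↦4, 1↦3, 2↦2, 3↦1, 4↦0, 5↦6, 6↦5]  zeros at y ∈ {4}
  x = 2: [0↦1, 1↦2, 2↦5, 3↦3, 4↦3, 5↦5, 6↦2]  zeros at y ∈ ∅
  x = 3: [0↦5, 1↦3, 2↦5, 3↦4, 4↦0, 5↦0, 6↦4]  zeros at y ∈ {4, 5}
  x = 4: [0↦1, 1↦5, 2↦1, 3↦3, 4↦4, 5↦4, 6↦3]  zeros at y ∈ ∅
  x = 5: [0↦2, 1↦0, 2↦6, 3↦6, 4↦0, 5↦2, 6↦5]  zeros at y ∈ {1, 4}
  x = 6: [0↦0, 1↦1, 2↦5, 3↦5, 4↦1, 5↦0, 6↦2]  zeros at y ∈ {0, 5}
Collecting zeros: affine points = {(0, 1), (0, 6), (1, 4), (3, 4), (3, 5), (5, 1), (5, 4), (6, 0), (6, 5)}.
Total count |C(F_7)_aff| = 9.


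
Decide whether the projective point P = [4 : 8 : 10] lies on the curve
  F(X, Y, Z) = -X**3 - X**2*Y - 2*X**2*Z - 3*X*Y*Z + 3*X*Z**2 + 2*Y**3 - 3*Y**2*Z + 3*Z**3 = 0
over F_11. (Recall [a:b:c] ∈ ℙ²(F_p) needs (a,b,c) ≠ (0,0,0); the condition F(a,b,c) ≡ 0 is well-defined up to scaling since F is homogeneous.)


F(4,8,10) ≡ 6 (mod 11); P is NOT on the curve.

Evaluate F(4, 8, 10) term-by-term (mod 11).
  -X**3 ↦ -1·64·1·1 = -64
  -X**2*Y ↦ -1·16·8·1 = -128
  -2*X**2*Z ↦ -2·16·1·10 = -320
  -3*X*Y*Z ↦ -3·4·8·10 = -960
  3*X*Z**2 ↦ 3·4·1·100 = 1200
  2*Y**3 ↦ 2·1·512·1 = 1024
  -3*Y**2*Z ↦ -3·1·64·10 = -1920
  3*Z**3 ↦ 3·1·1·1000 = 3000
Sum: F(4, 8, 10) = (-64) + (-128) + (-320) + (-960) + (1200) + (1024) + (-1920) + (3000) = 1832.
Reducing mod 11: 1832 ≡ 6 (mod 11).
Since F(a, b, c) ≡ 6 ≠ 0 (mod 11), P does NOT lie on the curve.


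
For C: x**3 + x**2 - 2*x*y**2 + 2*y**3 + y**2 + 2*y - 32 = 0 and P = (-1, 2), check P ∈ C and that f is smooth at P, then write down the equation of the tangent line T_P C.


Tangent line at P: -7*x + 38*y - 83 = 0.

Step 1: f(-1, 2) = 0, so P lies on C.
Step 2: partial derivatives
  f_x(x, y) = 3*x**2 + 2*x - 2*y**2, f_y(x, y) = -4*x*y + 6*y**2 + 2*y + 2.
  f_x(P) = -7, f_y(P) = 38 (gradient nonzero, so P is smooth).
Step 3: tangent line at P: -7·(x − -1) + 38·(y − 2) = 0.
Expanding: -7*x + 38*y - 83 = 0.


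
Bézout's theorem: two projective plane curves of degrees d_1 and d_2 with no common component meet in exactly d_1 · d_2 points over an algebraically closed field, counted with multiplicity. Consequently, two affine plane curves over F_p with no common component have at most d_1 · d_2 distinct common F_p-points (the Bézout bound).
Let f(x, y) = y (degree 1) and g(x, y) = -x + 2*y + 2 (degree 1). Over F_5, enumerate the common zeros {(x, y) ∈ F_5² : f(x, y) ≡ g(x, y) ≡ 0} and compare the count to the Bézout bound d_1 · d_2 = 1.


Common zeros: {(2, 0)}; count = 1; Bézout bound = 1.

deg(f) = 1, deg(g) = 1, so Bézout bound = 1.
Scan x ∈ F_5. For each x, list the y ∈ F_5 with f(x, y) ≡ 0 and those with g(x, y) ≡ 0 (mod 5); the common zeros in that column are the intersection.
  x = 0: f ≡ 0 at y ∈ {0}; g ≡ 0 at y ∈ {4}; common: ∅.
  x = 1: f ≡ 0 at y ∈ {0}; g ≡ 0 at y ∈ {2}; common: ∅.
  x = 2: f ≡ 0 at y ∈ {0}; g ≡ 0 at y ∈ {0}; common: {0}.
  x = 3: f ≡ 0 at y ∈ {0}; g ≡ 0 at y ∈ {3}; common: ∅.
  x = 4: f ≡ 0 at y ∈ {0}; g ≡ 0 at y ∈ {1}; common: ∅.
Collecting: common zeros = {(2, 0)}, so the count is 1.
Comparison with the Bézout bound: 1 ≤ 1 = deg(f)·deg(g), as expected for curves with no common component (the bound is attained).


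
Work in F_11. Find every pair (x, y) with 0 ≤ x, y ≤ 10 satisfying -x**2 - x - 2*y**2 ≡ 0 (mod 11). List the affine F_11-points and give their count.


Affine F_11-points: {(0, 0), (3, 4), (3, 7), (4, 1), (4, 10), (6, 1), (6, 10), (7, 4), (7, 7), (10, 0)}; count = 10.

For each of the 121 pairs (x, y) ∈ F_11², evaluate f(x, y) mod 11. Record the zeros.
  x = 0: [0↦0, 1↦9, 2↦3, 3↦4, 4↦1, 5↦5, 6↦5, 7↦1, 8↦4, 9↦3, 10↦9]  zeros at y ∈ {0}
  x = 1: [0↦9, 1↦7, 2↦1, 3↦2, 4↦10, 5↦3, 6↦3, 7↦10, 8↦2, 9↦1, 10↦7]  zeros at y ∈ ∅
  x = 2: [0↦5, 1↦3, 2↦8, 3↦9, 4↦6, 5↦10, 6↦10, 7↦6, 8↦9, 9↦8, 10↦3]  zeros at y ∈ ∅
  x = 3: [0↦10, 1↦8, 2↦2, 3↦3, 4↦0, 5↦4, 6↦4, 7↦0, 8↦3, 9↦2, 10↦8]  zeros at y ∈ {4, 7}
  x = 4: [0↦2, 1↦0, 2↦5, 3↦6, 4↦3, 5↦7, 6↦7, 7↦3, 8↦6, 9↦5, 10↦0]  zeros at y ∈ {1, 10}
  x = 5: [0↦3, 1↦1, 2↦6, 3↦7, 4↦4, 5↦8, 6↦8, 7↦4, 8↦7, 9↦6, 10↦1]  zeros at y ∈ ∅
  x = 6: [0↦2, 1↦0, 2↦5, 3↦6, 4↦3, 5↦7, 6↦7, 7↦3, 8↦6, 9↦5, 10↦0]  zeros at y ∈ {1, 10}
  x = 7: [0↦10, 1↦8, 2↦2, 3↦3, 4↦0, 5↦4, 6↦4, 7↦0, 8↦3, 9↦2, 10↦8]  zeros at y ∈ {4, 7}
  x = 8: [0↦5, 1↦3, 2↦8, 3↦9, 4↦6, 5↦10, 6↦10, 7↦6, 8↦9, 9↦8, 10↦3]  zeros at y ∈ ∅
  x = 9: [0↦9, 1↦7, 2↦1, 3↦2, 4↦10, 5↦3, 6↦3, 7↦10, 8↦2, 9↦1, 10↦7]  zeros at y ∈ ∅
  x = 10: [0↦0, 1↦9, 2↦3, 3↦4, 4↦1, 5↦5, 6↦5, 7↦1, 8↦4, 9↦3, 10↦9]  zeros at y ∈ {0}
Collecting zeros: affine points = {(0, 0), (3, 4), (3, 7), (4, 1), (4, 10), (6, 1), (6, 10), (7, 4), (7, 7), (10, 0)}.
Total count |C(F_11)_aff| = 10.


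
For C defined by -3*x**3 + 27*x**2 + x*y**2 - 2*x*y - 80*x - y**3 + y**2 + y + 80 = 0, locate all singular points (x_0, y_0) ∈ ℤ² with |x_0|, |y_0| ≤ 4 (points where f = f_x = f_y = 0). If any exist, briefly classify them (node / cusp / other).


Singular points: {(3, 1)}; classification: cusp.

Compute partial derivatives:
  f_x = -9*x**2 + 54*x + y**2 - 2*y - 80.
  f_y = 2*x*y - 2*x - 3*y**2 + 2*y + 1.
Scan x_0 ∈ {−4, ..., 4}. For each x_0, f_y(x_0, y) is a polynomial in y; find its integer roots y ∈ {−4, ..., 4}, then test f_x and f at those candidates.
  x = -4: f_y(-4, y) = -3*y**2 - 6*y + 9; vanishes at y ∈ {-3, 1}. (-4, -3): f_x = -425 ≠ 0; (-4, 1): f_x = -441 ≠ 0.
  x = -3: f_y(-3, y) = -3*y**2 - 4*y + 7; vanishes at y ∈ {1}. (-3, 1): f_x = -324 ≠ 0.
  x = -2: f_y(-2, y) = -3*y**2 - 2*y + 5; vanishes at y ∈ {1}. (-2, 1): f_x = -225 ≠ 0.
  x = -1: f_y(-1, y) = 3 - 3*y**2; vanishes at y ∈ {-1, 1}. (-1, -1): f_x = -140 ≠ 0; (-1, 1): f_x = -144 ≠ 0.
  x = 0: f_y(0, y) = -3*y**2 + 2*y + 1; vanishes at y ∈ {1}. (0, 1): f_x = -81 ≠ 0.
  x = 1: f_y(1, y) = -3*y**2 + 4*y - 1; vanishes at y ∈ {1}. (1, 1): f_x = -36 ≠ 0.
  x = 2: f_y(2, y) = -3*y**2 + 6*y - 3; vanishes at y ∈ {1}. (2, 1): f_x = -9 ≠ 0.
  x = 3: f_y(3, y) = -3*y**2 + 8*y - 5; vanishes at y ∈ {1}. (3, 1): f_x = 0, f = 0 — SINGULAR.
  x = 4: f_y(4, y) = -3*y**2 + 10*y - 7; vanishes at y ∈ {1}. (4, 1): f_x = -9 ≠ 0.
Only singular point on the grid: (3, 1).
Classify: substitute x = 3 + u, y = 1 + v and expand: f = -3*u**3 + u*v**2 - v**3 + v**2.
No constant or linear terms (consistent with a singular point). Quadratic part: v**2. Cubic part: -3*u**3 + u*v**2 - v**3.
The quadratic part v**2 is a perfect square, so there is a single (double) tangent line v = 0, i.e. y = 1. Restricting the cubic part to that line (v = 0) leaves -3*u**3 ≠ 0, so f is not divisible by v and the branch is v² ≈ 3*u**3 to lowest order — this is a cusp.
Classification: cusp.


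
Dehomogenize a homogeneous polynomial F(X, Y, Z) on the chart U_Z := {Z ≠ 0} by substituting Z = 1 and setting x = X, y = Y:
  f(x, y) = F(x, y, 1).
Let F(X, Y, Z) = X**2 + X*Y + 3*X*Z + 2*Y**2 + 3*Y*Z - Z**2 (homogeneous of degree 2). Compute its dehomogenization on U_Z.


f(x, y) = x**2 + x*y + 3*x + 2*y**2 + 3*y - 1

On U_Z we set Z = 1. Each monomial c·X^i·Y^j·Z^k in F becomes c·x^i·y^j·1^k = c·x^i·y^j.
Substituting Z = 1: F(X, Y, 1) = x**2 + x*y + 3*x + 2*y**2 + 3*y - 1.
Note: deg(f) ≤ deg(F) = 2; strict inequality happens when F is divisible by Z (lost terms).


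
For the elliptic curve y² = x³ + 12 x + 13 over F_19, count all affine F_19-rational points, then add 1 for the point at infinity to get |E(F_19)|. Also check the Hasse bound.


Affine points = {(1, 8), (1, 11), (2, 8), (2, 11), (3, 0), (4, 7), (4, 12), (6, 4), (6, 15), (12, 2), (12, 17), (16, 8), (16, 11), (17, 0), (18, 0)}; affine count = 15; |E(F_19)| = 16.

Discriminant check: Δ ∝ 4a³ + 27b² = 4·12³ + 27·13² = 4·1728 + 27·169 ≡ 18 (mod 19). Nonzero ⇒ E is nonsingular.
For each x ∈ F_19, compute rhs = x³ + 12·x + 13 mod 19, then count y ∈ F_19 with y² ≡ rhs.
  x = 0: rhs = 13, matching y values: none (0 points).
  x = 1: rhs = 7, matching y values: 8, 11 (2 points).
  x = 2: rhs = 7, matching y values: 8, 11 (2 points).
  x = 3: rhs = 0, matching y values: 0 (1 points).
  x = 4: rhs = 11, matching y values: 7, 12 (2 points).
  x = 5: rhs = 8, matching y values: none (0 points).
  x = 6: rhs = 16, matching y values: 4, 15 (2 points).
  x = 7: rhs = 3, matching y values: none (0 points).
  x = 8: rhs = 13, matching y values: none (0 points).
  x = 9: rhs = 14, matching y values: none (0 points).
  x = 10: rhs = 12, matching y values: none (0 points).
  x = 11: rhs = 13, matching y values: none (0 points).
  x = 12: rhs = 4, matching y values: 2, 17 (2 points).
  x = 13: rhs = 10, matching y values: none (0 points).
  x = 14: rhs = 18, matching y values: none (0 points).
  x = 15: rhs = 15, matching y values: none (0 points).
  x = 16: rhs = 7, matching y values: 8, 11 (2 points).
  x = 17: rhs = 0, matching y values: 0 (1 points).
  x = 18: rhs = 0, matching y values: 0 (1 points).
Total affine count: 15.
Full point count |E(F_19)| = 15 + 1 = 16.
Hasse bound: |16 − (19+1)| = |-4| = 4 ≤ 2√19 ≈ 8.7178 ✓.


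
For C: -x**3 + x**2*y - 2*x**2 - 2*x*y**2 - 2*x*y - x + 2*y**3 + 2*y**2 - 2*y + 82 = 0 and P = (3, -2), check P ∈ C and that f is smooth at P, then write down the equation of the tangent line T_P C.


Tangent line at P: -56*x + 41*y + 250 = 0.

Step 1: f(3, -2) = 0, so P lies on C.
Step 2: partial derivatives
  f_x(x, y) = -3*x**2 + 2*x*y - 4*x - 2*y**2 - 2*y - 1, f_y(x, y) = x**2 - 4*x*y - 2*x + 6*y**2 + 4*y - 2.
  f_x(P) = -56, f_y(P) = 41 (gradient nonzero, so P is smooth).
Step 3: tangent line at P: -56·(x − 3) + 41·(y − -2) = 0.
Expanding: -56*x + 41*y + 250 = 0.


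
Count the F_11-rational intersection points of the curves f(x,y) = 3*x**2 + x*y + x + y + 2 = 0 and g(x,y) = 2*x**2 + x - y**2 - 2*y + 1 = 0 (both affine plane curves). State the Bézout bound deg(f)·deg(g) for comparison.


Common zeros: ∅; count = 0; Bézout bound = 4.

deg(f) = 2, deg(g) = 2, so Bézout bound = 4.
Scan x ∈ F_11. For each x, list the y ∈ F_11 with f(x, y) ≡ 0 and those with g(x, y) ≡ 0 (mod 11); the common zeros in that column are the intersection.
  x = 0: f ≡ 0 at y ∈ {9}; g ≡ 0 at y ∈ ∅; common: ∅.
  x = 1: f ≡ 0 at y ∈ {8}; g ≡ 0 at y ∈ {3, 6}; common: ∅.
  x = 2: f ≡ 0 at y ∈ {2}; g ≡ 0 at y ∈ {0, 9}; common: ∅.
  x = 3: f ≡ 0 at y ∈ {3}; g ≡ 0 at y ∈ {0, 9}; common: ∅.
  x = 4: f ≡ 0 at y ∈ {9}; g ≡ 0 at y ∈ {3, 6}; common: ∅.
  x = 5: f ≡ 0 at y ∈ {1}; g ≡ 0 at y ∈ ∅; common: ∅.
  x = 6: f ≡ 0 at y ∈ {7}; g ≡ 0 at y ∈ {4, 5}; common: ∅.
  x = 7: f ≡ 0 at y ∈ {8}; g ≡ 0 at y ∈ ∅; common: ∅.
  x = 8: f ≡ 0 at y ∈ {2}; g ≡ 0 at y ∈ ∅; common: ∅.
  x = 9: f ≡ 0 at y ∈ {1}; g ≡ 0 at y ∈ ∅; common: ∅.
  x = 10: f ≡ 0 at y ∈ ∅; g ≡ 0 at y ∈ {4, 5}; common: ∅.
Collecting: common zeros = ∅, so the count is 0.
Comparison with the Bézout bound: 0 ≤ 4 = deg(f)·deg(g), as expected for curves with no common component (the affine F_11-count falls short of the bound because intersections may lie at infinity, over extension fields, or carry multiplicity).


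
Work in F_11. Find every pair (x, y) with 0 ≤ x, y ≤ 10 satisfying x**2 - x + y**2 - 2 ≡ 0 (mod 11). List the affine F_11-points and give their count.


Affine F_11-points: {(2, 0), (4, 1), (4, 10), (5, 2), (5, 9), (6, 4), (6, 7), (7, 2), (7, 9), (8, 1), (8, 10), (10, 0)}; count = 12.

For each of the 121 pairs (x, y) ∈ F_11², evaluate f(x, y) mod 11. Record the zeros.
  x = 0: [0↦9, 1↦10, 2↦2, 3↦7, 4↦3, 5↦1, 6↦1, 7↦3, 8↦7, 9↦2, 10↦10]  zeros at y ∈ ∅
  x = 1: [0↦9, 1↦10, 2↦2, 3↦7, 4↦3, 5↦1, 6↦1, 7↦3, 8↦7, 9↦2, 10↦10]  zeros at y ∈ ∅
  x = 2: [0↦0, 1↦1, 2↦4, 3↦9, 4↦5, 5↦3, 6↦3, 7↦5, 8↦9, 9↦4, 10↦1]  zeros at y ∈ {0}
  x = 3: [0↦4, 1↦5, 2↦8, 3↦2, 4↦9, 5↦7, 6↦7, 7↦9, 8↦2, 9↦8, 10↦5]  zeros at y ∈ ∅
  x = 4: [0↦10, 1↦0, 2↦3, 3↦8, 4↦4, 5↦2, 6↦2, 7↦4, 8↦8, 9↦3, 10↦0]  zeros at y ∈ {1, 10}
  x = 5: [0↦7, 1↦8, 2↦0, 3↦5, 4↦1, 5↦10, 6↦10, 7↦1, 8↦5, 9↦0, 10↦8]  zeros at y ∈ {2, 9}
  x = 6: [0↦6, 1↦7, 2↦10, 3↦4, 4↦0, 5↦9, 6↦9, 7↦0, 8↦4, 9↦10, 10↦7]  zeros at y ∈ {4, 7}
  x = 7: [0↦7, 1↦8, 2↦0, 3↦5, 4↦1, 5↦10, 6↦10, 7↦1, 8↦5, 9↦0, 10↦8]  zeros at y ∈ {2, 9}
  x = 8: [0↦10, 1↦0, 2↦3, 3↦8, 4↦4, 5↦2, 6↦2, 7↦4, 8↦8, 9↦3, 10↦0]  zeros at y ∈ {1, 10}
  x = 9: [0↦4, 1↦5, 2↦8, 3↦2, 4↦9, 5↦7, 6↦7, 7↦9, 8↦2, 9↦8, 10↦5]  zeros at y ∈ ∅
  x = 10: [0↦0, 1↦1, 2↦4, 3↦9, 4↦5, 5↦3, 6↦3, 7↦5, 8↦9, 9↦4, 10↦1]  zeros at y ∈ {0}
Collecting zeros: affine points = {(2, 0), (4, 1), (4, 10), (5, 2), (5, 9), (6, 4), (6, 7), (7, 2), (7, 9), (8, 1), (8, 10), (10, 0)}.
Total count |C(F_11)_aff| = 12.


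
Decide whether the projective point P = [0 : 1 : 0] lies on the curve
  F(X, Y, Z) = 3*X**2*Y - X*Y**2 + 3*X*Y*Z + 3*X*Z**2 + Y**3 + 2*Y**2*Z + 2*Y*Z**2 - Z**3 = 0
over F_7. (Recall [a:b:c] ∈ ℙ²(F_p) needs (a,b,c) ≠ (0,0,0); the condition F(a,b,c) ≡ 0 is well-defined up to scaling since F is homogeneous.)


F(0,1,0) ≡ 1 (mod 7); P is NOT on the curve.

Evaluate F(0, 1, 0) term-by-term (mod 7).
  3*X**2*Y ↦ 3·0·1·1 = 0
  -X*Y**2 ↦ -1·0·1·1 = 0
  3*X*Y*Z ↦ 3·0·1·0 = 0
  3*X*Z**2 ↦ 3·0·1·0 = 0
  Y**3 ↦ 1·1·1·1 = 1
  2*Y**2*Z ↦ 2·1·1·0 = 0
  2*Y*Z**2 ↦ 2·1·1·0 = 0
  -Z**3 ↦ -1·1·1·0 = 0
Sum: F(0, 1, 0) = (0) + (0) + (0) + (0) + (1) + (0) + (0) + (0) = 1.
Reducing mod 7: 1 ≡ 1 (mod 7).
Since F(a, b, c) ≡ 1 ≠ 0 (mod 7), P does NOT lie on the curve.


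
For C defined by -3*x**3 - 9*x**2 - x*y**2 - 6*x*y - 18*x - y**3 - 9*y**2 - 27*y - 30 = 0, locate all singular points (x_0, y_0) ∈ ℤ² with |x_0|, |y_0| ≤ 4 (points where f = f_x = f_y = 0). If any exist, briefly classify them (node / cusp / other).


Singular points: {(-1, -3)}; classification: cusp.

Compute partial derivatives:
  f_x = -9*x**2 - 18*x - y**2 - 6*y - 18.
  f_y = -2*x*y - 6*x - 3*y**2 - 18*y - 27.
Scan x_0 ∈ {−4, ..., 4}. For each x_0, f_y(x_0, y) is a polynomial in y; find its integer roots y ∈ {−4, ..., 4}, then test f_x and f at those candidates.
  x = -4: f_y(-4, y) = -3*y**2 - 10*y - 3; vanishes at y ∈ {-3}. (-4, -3): f_x = -81 ≠ 0.
  x = -3: f_y(-3, y) = -3*y**2 - 12*y - 9; vanishes at y ∈ {-3, -1}. (-3, -3): f_x = -36 ≠ 0; (-3, -1): f_x = -40 ≠ 0.
  x = -2: f_y(-2, y) = -3*y**2 - 14*y - 15; vanishes at y ∈ {-3}. (-2, -3): f_x = -9 ≠ 0.
  x = -1: f_y(-1, y) = -3*y**2 - 16*y - 21; vanishes at y ∈ {-3}. (-1, -3): f_x = 0, f = 0 — SINGULAR.
  x = 0: f_y(0, y) = -3*y**2 - 18*y - 27; vanishes at y ∈ {-3}. (0, -3): f_x = -9 ≠ 0.
  x = 1: f_y(1, y) = -3*y**2 - 20*y - 33; vanishes at y ∈ {-3}. (1, -3): f_x = -36 ≠ 0.
  x = 2: f_y(2, y) = -3*y**2 - 22*y - 39; vanishes at y ∈ {-3}. (2, -3): f_x = -81 ≠ 0.
  x = 3: f_y(3, y) = -3*y**2 - 24*y - 45; vanishes at y ∈ {-3}. (3, -3): f_x = -144 ≠ 0.
  x = 4: f_y(4, y) = -3*y**2 - 26*y - 51; vanishes at y ∈ {-3}. (4, -3): f_x = -225 ≠ 0.
Only singular point on the grid: (-1, -3).
Classify: substitute x = -1 + u, y = -3 + v and expand: f = -3*u**3 - u*v**2 - v**3 + v**2.
No constant or linear terms (consistent with a singular point). Quadratic part: v**2. Cubic part: -3*u**3 - u*v**2 - v**3.
The quadratic part v**2 is a perfect square, so there is a single (double) tangent line v = 0, i.e. y = -3. Restricting the cubic part to that line (v = 0) leaves -3*u**3 ≠ 0, so f is not divisible by v and the branch is v² ≈ 3*u**3 to lowest order — this is a cusp.
Classification: cusp.


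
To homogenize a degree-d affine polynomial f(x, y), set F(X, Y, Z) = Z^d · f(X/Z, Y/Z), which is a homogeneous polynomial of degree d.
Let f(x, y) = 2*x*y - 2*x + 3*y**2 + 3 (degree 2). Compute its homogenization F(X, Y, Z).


F(X, Y, Z) = 2*X*Y - 2*X*Z + 3*Y**2 + 3*Z**2

deg(f) = 2.
Substitute x = X/Z, y = Y/Z into f, then multiply by Z^2.
  monomial 2·x^1·y^1 ↦ 2·X^1·Y^1·Z^0.
  monomial -2·x^1·y^0 ↦ -2·X^1·Y^0·Z^1.
  monomial 3·x^0·y^2 ↦ 3·X^0·Y^2·Z^0.
  monomial 3·x^0·y^0 ↦ 3·X^0·Y^0·Z^2.
Collecting: F(X, Y, Z) = 2*X*Y - 2*X*Z + 3*Y**2 + 3*Z**2.


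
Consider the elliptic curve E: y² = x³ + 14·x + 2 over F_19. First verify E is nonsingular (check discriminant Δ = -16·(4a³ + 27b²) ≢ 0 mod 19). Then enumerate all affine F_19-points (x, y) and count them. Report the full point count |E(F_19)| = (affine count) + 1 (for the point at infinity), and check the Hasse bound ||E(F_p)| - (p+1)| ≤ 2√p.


Affine points = {(1, 6), (1, 13), (2, 0), (5, 8), (5, 11), (6, 6), (6, 13), (7, 5), (7, 14), (11, 9), (11, 10), (12, 6), (12, 13), (13, 5), (13, 14), (14, 4), (14, 15), (16, 3), (16, 16), (17, 2), (17, 17), (18, 5), (18, 14)}; affine count = 23; |E(F_19)| = 24.

Discriminant check: Δ ∝ 4a³ + 27b² = 4·14³ + 27·2² = 4·2744 + 27·4 ≡ 7 (mod 19). Nonzero ⇒ E is nonsingular.
For each x ∈ F_19, compute rhs = x³ + 14·x + 2 mod 19, then count y ∈ F_19 with y² ≡ rhs.
  x = 0: rhs = 2, matching y values: none (0 points).
  x = 1: rhs = 17, matching y values: 6, 13 (2 points).
  x = 2: rhs = 0, matching y values: 0 (1 points).
  x = 3: rhs = 14, matching y values: none (0 points).
  x = 4: rhs = 8, matching y values: none (0 points).
  x = 5: rhs = 7, matching y values: 8, 11 (2 points).
  x = 6: rhs = 17, matching y values: 6, 13 (2 points).
  x = 7: rhs = 6, matching y values: 5, 14 (2 points).
  x = 8: rhs = 18, matching y values: none (0 points).
  x = 9: rhs = 2, matching y values: none (0 points).
  x = 10: rhs = 2, matching y values: none (0 points).
  x = 11: rhs = 5, matching y values: 9, 10 (2 points).
  x = 12: rhs = 17, matching y values: 6, 13 (2 points).
  x = 13: rhs = 6, matching y values: 5, 14 (2 points).
  x = 14: rhs = 16, matching y values: 4, 15 (2 points).
  x = 15: rhs = 15, matching y values: none (0 points).
  x = 16: rhs = 9, matching y values: 3, 16 (2 points).
  x = 17: rhs = 4, matching y values: 2, 17 (2 points).
  x = 18: rhs = 6, matching y values: 5, 14 (2 points).
Total affine count: 23.
Full point count |E(F_19)| = 23 + 1 = 24.
Hasse bound: |24 − (19+1)| = |4| = 4 ≤ 2√19 ≈ 8.7178 ✓.


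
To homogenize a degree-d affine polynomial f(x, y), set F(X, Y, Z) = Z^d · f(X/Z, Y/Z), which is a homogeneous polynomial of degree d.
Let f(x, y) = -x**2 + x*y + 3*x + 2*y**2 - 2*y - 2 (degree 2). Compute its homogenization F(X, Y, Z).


F(X, Y, Z) = -X**2 + X*Y + 3*X*Z + 2*Y**2 - 2*Y*Z - 2*Z**2

deg(f) = 2.
Substitute x = X/Z, y = Y/Z into f, then multiply by Z^2.
  monomial -1·x^2·y^0 ↦ -1·X^2·Y^0·Z^0.
  monomial 1·x^1·y^1 ↦ 1·X^1·Y^1·Z^0.
  monomial 3·x^1·y^0 ↦ 3·X^1·Y^0·Z^1.
  monomial 2·x^0·y^2 ↦ 2·X^0·Y^2·Z^0.
  monomial -2·x^0·y^1 ↦ -2·X^0·Y^1·Z^1.
  monomial -2·x^0·y^0 ↦ -2·X^0·Y^0·Z^2.
Collecting: F(X, Y, Z) = -X**2 + X*Y + 3*X*Z + 2*Y**2 - 2*Y*Z - 2*Z**2.


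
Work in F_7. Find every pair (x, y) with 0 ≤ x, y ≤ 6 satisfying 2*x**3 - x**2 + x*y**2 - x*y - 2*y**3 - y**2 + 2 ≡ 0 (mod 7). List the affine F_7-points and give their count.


Affine F_7-points: {(0, 5), (1, 1), (1, 5), (2, 0), (3, 5), (5, 1), (5, 2), (5, 6), (6, 3)}; count = 9.

For each of the 49 pairs (x, y) ∈ F_7², evaluate f(x, y) mod 7. Record the zeros.
  x = 0: [0↦2, 1↦6, 2↦3, 3↦2, 4↦5, 5↦0, 6↦3]  zeros at y ∈ {5}
  x = 1: [0↦3, 1↦0, 2↦6, 3↦2, 4↦4, 5↦0, 6↦6]  zeros at y ∈ {1, 5}
  x = 2: [0↦0, 1↦4, 2↦5, 3↦5, 4↦6, 5↦3, 6↦5]  zeros at y ∈ {0}
  x = 3: [0↦5, 1↦2, 2↦5, 3↦2, 4↦2, 5↦0, 6↦5]  zeros at y ∈ {5}
  x = 4: [0↦2, 1↦6, 2↦4, 3↦5, 4↦4, 5↦3, 6↦4]  zeros at y ∈ ∅
  x = 5: [0↦3, 1↦0, 2↦0, 3↦5, 4↦3, 5↦3, 6↦0]  zeros at y ∈ {1, 2, 6}
  x = 6: [0↦6, 1↦3, 2↦5, 3↦0, 4↦4, 5↦5, 6↦5]  zeros at y ∈ {3}
Collecting zeros: affine points = {(0, 5), (1, 1), (1, 5), (2, 0), (3, 5), (5, 1), (5, 2), (5, 6), (6, 3)}.
Total count |C(F_7)_aff| = 9.
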